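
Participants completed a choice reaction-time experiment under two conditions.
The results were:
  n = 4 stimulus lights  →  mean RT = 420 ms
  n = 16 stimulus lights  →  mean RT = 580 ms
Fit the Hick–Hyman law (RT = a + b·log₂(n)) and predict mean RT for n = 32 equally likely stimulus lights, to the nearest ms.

Solve the two-equation system in a and b:
  b = (580 − 420) / (log₂ 16 − log₂ 4) = 160 / (4 − 2) = 80 ms/bit
  a = 420 − 80 × 2 = 260 ms
Then RT(32) = 260 + 80 × log₂ 32 = 260 + 80 × 5 ≈ 660.000 ms.

660 ms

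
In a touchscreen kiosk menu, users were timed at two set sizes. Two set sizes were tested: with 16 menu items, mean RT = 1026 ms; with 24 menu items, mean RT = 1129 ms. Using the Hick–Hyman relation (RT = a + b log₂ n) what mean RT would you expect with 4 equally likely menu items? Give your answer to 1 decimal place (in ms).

673.8 ms

Solve the two-equation system in a and b:
  b = (1129 − 1026) / (log₂ 24 − log₂ 16) = 103 / (4.5850 − 4) = 176.080 ms/bit
  a = 1026 − 176.080 × 4 = 321.681 ms
Then RT(4) = 321.681 + 176.080 × log₂ 4 = 321.681 + 176.080 × 2 ≈ 673.841 ms.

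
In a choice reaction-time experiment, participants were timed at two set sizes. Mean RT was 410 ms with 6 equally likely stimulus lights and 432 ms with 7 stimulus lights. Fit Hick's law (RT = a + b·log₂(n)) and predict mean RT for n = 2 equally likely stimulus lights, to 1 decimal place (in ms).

253.2 ms

With log₂ n on the abscissa the relation is linear; from the two conditions:
  b = (432 − 410) / (log₂ 7 − log₂ 6) = 22 / (2.8074 − 2.5850) = 98.924 ms/bit
  a = 410 − 98.924 × 2.5850 = 154.285 ms
Then RT(2) = 154.285 + 98.924 × log₂ 2 = 154.285 + 98.924 × 1 ≈ 253.209 ms.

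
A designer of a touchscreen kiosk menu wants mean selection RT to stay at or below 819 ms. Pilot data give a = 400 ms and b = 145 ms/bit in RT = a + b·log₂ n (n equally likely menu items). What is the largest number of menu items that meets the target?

145·log₂ n ≤ 819 − 400 = 419, giving log₂ n ≤ 2.8897 and n ≤ 7.411. The largest whole number is 7.

7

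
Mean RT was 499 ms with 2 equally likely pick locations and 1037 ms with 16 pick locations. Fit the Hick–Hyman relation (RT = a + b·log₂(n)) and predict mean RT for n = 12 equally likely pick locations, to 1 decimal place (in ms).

962.6 ms

Solve the two-equation system in a and b:
  b = (1037 − 499) / (log₂ 16 − log₂ 2) = 538 / (4 − 1) = 179.333 ms/bit
  a = 499 − 179.333 × 1 = 319.667 ms
Then RT(12) = 319.667 + 179.333 × log₂ 12 = 319.667 + 179.333 × 3.5850 ≈ 962.570 ms.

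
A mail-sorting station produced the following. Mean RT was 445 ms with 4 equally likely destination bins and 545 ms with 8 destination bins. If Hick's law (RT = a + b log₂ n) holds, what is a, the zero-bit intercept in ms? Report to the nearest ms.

The slope on a log₂ axis is (545 − 445) / (3 − 2) = 100 ms/bit.
Intercept: a = 445 − 100·log₂(4) = 245.000 ms.

245 ms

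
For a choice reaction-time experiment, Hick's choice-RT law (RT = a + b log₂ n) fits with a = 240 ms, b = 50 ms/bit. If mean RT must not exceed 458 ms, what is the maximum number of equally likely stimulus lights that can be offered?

20

Information budget: (458 − 240)/50 = 4.3600 bits, so n ≤ 2^4.3600 = 20.535 → at most 20.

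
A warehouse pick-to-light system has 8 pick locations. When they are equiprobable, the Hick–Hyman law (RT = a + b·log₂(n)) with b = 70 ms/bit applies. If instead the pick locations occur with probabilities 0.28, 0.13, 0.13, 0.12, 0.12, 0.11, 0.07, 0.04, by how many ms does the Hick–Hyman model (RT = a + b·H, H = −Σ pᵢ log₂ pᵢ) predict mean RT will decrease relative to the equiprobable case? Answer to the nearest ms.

13 ms

Equiprobable entropy H₀ = log₂ 8 = 3.0000 bits.
Skewed entropy H = −Σ pᵢ log₂ pᵢ = 2.8182 bits.
ΔRT = b·(H₀ − H) = 70 × 0.1818 = 12.72 ms.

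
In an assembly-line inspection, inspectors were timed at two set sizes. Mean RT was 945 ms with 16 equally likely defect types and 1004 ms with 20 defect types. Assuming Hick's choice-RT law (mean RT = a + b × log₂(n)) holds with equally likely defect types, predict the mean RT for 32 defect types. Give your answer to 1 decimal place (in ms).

1128.3 ms

Fit slope and intercept:
  b = (1004 − 945) / (log₂ 20 − log₂ 16) = 59 / (4.3219 − 4) = 183.271 ms/bit
  a = 945 − 183.271 × 4 = 211.917 ms
Then RT(32) = 211.917 + 183.271 × log₂ 32 = 211.917 + 183.271 × 5 ≈ 1128.271 ms.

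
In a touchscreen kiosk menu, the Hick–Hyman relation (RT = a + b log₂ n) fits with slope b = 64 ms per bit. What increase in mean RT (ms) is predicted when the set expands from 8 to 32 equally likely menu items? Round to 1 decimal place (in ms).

ΔRT = (a + b log₂ n₂) − (a + b log₂ n₁) = b·(log₂ n₂ − log₂ n₁).
log₂(32) − log₂(8) = log₂(32/8) = log₂(4) = 2.
ΔRT = 64 × 2.0000 = 128.000 ms.

128.0 ms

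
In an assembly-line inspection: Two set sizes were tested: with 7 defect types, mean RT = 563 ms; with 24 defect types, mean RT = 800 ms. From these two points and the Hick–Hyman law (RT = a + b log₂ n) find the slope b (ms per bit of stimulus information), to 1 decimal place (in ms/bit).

The slope on a log₂ axis is (800 − 563) / (4.5850 − 2.8074) = 133.325 ms/bit.

133.3 ms/bit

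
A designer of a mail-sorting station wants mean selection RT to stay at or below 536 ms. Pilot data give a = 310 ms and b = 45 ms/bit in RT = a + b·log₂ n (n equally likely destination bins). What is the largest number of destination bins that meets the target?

32

45·log₂ n ≤ 536 − 310 = 226, giving log₂ n ≤ 5.0222 and n ≤ 32.497. The largest whole number is 32.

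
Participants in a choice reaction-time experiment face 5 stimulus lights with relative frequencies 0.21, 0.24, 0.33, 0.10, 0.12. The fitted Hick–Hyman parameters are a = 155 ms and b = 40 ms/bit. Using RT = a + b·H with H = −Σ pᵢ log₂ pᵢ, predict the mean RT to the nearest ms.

H = 0.21·log₂(1/0.21) + 0.24·log₂(1/0.24) + 0.33·log₂(1/0.33) + 0.10·log₂(1/0.10) + 0.12·log₂(1/0.12) = 2.1940 bits.
RT = 155 + 40 × 2.1940 = 242.76 ms.

243 ms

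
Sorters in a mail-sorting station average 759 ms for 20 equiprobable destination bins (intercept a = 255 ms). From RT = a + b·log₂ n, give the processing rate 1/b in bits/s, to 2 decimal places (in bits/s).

8.58 bits/s

Choice component = 759 − 255 = 504 ms over log₂(20) = 4.3219 bits.
b = 504 / 4.3219 = 116.615 ms/bit, so 1/b = 8.575 bits/s.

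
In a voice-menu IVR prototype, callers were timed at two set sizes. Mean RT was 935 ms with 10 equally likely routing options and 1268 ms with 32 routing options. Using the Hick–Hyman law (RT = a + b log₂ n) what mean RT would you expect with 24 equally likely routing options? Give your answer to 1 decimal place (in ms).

Solve the two-equation system in a and b:
  b = (1268 − 935) / (log₂ 32 − log₂ 10) = 333 / (5 − 3.3219) = 198.442 ms/bit
  a = 935 − 198.442 × 3.3219 = 275.790 ms
Then RT(24) = 275.790 + 198.442 × log₂ 24 = 275.790 + 198.442 × 4.5850 ≈ 1185.639 ms.

1185.6 ms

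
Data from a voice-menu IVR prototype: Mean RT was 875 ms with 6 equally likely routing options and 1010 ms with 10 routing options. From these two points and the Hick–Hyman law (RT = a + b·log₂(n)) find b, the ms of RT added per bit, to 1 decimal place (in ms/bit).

183.2 ms/bit

b = (RT₂ − RT₁)/(log₂ n₂ − log₂ n₁) = (1010 − 875)/(3.3219 − 2.5850) = 183.184 ms/bit.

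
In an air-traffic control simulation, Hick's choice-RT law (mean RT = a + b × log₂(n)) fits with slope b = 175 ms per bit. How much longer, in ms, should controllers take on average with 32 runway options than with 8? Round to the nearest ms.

350 ms

Only the slope matters, since a is common to both: ΔRT = b·log₂(n₂/n₁).
log₂(32) − log₂(8) = log₂(32/8) = log₂(4) = 2.
ΔRT = 175 × 2.0000 = 350.000 ms.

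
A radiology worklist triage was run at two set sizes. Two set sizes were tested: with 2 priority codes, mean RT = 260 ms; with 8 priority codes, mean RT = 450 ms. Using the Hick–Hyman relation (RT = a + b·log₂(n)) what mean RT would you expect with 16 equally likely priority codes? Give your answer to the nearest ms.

RT is linear in log₂ n, so two points fix the line:
  b = (450 − 260) / (log₂ 8 − log₂ 2) = 190 / (3 − 1) = 95 ms/bit
  a = 260 − 95 × 1 = 165 ms
Then RT(16) = 165 + 95 × log₂ 16 = 165 + 95 × 4 ≈ 545.000 ms.

545 ms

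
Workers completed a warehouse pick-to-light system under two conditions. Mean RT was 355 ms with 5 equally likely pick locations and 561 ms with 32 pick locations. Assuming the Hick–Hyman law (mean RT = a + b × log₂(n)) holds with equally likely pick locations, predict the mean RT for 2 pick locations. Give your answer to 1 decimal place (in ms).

Solve the two-equation system in a and b:
  b = (561 − 355) / (log₂ 32 − log₂ 5) = 206 / (5 − 2.3219) = 76.921 ms/bit
  a = 355 − 76.921 × 2.3219 = 176.395 ms
Then RT(2) = 176.395 + 76.921 × log₂ 2 = 176.395 + 76.921 × 1 ≈ 253.316 ms.

253.3 ms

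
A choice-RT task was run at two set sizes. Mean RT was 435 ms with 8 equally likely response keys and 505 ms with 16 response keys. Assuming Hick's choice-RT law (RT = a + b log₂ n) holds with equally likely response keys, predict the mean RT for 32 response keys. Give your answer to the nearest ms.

With log₂ n on the abscissa the relation is linear; from the two conditions:
  b = (505 − 435) / (log₂ 16 − log₂ 8) = 70 / (4 − 3) = 70 ms/bit
  a = 435 − 70 × 3 = 225 ms
Then RT(32) = 225 + 70 × log₂ 32 = 225 + 70 × 5 ≈ 575.000 ms.

575 ms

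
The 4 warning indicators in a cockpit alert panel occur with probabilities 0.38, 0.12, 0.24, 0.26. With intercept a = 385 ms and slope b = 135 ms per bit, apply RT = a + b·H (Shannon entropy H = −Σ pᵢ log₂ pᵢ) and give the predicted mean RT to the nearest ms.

Entropy contributions −pᵢ log₂ pᵢ: 0.5305, 0.3671, 0.4941, 0.5053; sum H = 1.8969 bits.
RT = a + bH = 385 + 135·1.8969 = 641.09 ms.

641 ms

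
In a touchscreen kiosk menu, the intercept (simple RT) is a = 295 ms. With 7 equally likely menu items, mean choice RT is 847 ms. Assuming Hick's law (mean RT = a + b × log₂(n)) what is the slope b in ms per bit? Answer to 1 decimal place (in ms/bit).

196.6 ms/bit

7 alternatives carry log₂ 7 = 2.8074 bits; the choice cost is 847 − 295 = 552 ms, so b = 552/2.8074 = 196.626 ms/bit.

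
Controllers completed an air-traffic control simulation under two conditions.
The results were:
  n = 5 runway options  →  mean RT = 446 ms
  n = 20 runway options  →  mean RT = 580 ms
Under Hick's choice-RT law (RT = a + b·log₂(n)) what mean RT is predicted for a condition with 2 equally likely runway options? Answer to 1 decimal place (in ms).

357.4 ms

With log₂ n on the abscissa the relation is linear; from the two conditions:
  b = (580 − 446) / (log₂ 20 − log₂ 5) = 134 / (4.3219 − 2.3219) = 67.000 ms/bit
  a = 446 − 67.000 × 2.3219 = 290.431 ms
Then RT(2) = 290.431 + 67.000 × log₂ 2 = 290.431 + 67.000 × 1 ≈ 357.431 ms.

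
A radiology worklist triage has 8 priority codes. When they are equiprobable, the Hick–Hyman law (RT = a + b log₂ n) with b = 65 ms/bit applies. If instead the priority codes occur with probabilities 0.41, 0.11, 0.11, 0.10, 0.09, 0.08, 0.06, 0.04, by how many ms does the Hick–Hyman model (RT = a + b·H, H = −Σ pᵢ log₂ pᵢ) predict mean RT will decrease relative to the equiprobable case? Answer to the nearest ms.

26 ms

The RT saving is b·ΔH. Equiprobable H₀ = log₂(8) = 3.0000 bits; with the given probabilities H = 2.5936 bits.
b·(H₀ − H) = 65 × (3.0000 − 2.5936) = 26.42 ms.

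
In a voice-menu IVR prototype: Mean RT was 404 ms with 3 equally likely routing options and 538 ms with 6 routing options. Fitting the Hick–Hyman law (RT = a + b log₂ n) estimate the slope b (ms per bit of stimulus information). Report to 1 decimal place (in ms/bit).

134.0 ms/bit

Slope: b = (538 − 404) / (log₂ 6 − log₂ 3) = 134/1.0000 = 134.000 ms/bit.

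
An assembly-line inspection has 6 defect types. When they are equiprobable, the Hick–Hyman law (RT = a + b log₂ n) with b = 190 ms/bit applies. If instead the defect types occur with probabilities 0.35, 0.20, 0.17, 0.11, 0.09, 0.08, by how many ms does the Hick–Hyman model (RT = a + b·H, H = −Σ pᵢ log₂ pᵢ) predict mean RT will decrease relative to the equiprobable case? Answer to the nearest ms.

38 ms

Equiprobable entropy H₀ = log₂ 6 = 2.5850 bits.
Skewed entropy H = −Σ pᵢ log₂ pᵢ = 2.3835 bits.
ΔRT = b·(H₀ − H) = 190 × 0.2014 = 38.27 ms.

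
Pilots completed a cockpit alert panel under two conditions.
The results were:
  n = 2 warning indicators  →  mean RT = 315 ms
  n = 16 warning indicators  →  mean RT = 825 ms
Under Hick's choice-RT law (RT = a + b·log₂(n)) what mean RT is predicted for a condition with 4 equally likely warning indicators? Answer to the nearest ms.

485 ms

Fit slope and intercept:
  b = (825 − 315) / (log₂ 16 − log₂ 2) = 510 / (4 − 1) = 170 ms/bit
  a = 315 − 170 × 1 = 145 ms
Then RT(4) = 145 + 170 × log₂ 4 = 145 + 170 × 2 ≈ 485.000 ms.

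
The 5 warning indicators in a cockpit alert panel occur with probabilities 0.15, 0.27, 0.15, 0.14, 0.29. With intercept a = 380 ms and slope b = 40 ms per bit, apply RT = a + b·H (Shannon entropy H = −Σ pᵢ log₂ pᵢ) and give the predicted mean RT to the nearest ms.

470 ms

H = 0.15·log₂(1/0.15) + 0.27·log₂(1/0.27) + 0.15·log₂(1/0.15) + 0.14·log₂(1/0.14) + 0.29·log₂(1/0.29) = 2.2461 bits.
RT = 380 + 40 × 2.2461 = 469.85 ms.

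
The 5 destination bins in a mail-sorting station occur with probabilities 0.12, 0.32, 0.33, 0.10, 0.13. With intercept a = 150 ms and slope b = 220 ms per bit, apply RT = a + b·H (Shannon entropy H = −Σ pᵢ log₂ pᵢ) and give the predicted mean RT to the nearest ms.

620 ms

Entropy contributions −pᵢ log₂ pᵢ: 0.3671, 0.5260, 0.5278, 0.3322, 0.3826; sum H = 2.1358 bits.
RT = a + bH = 150 + 220·2.1358 = 619.87 ms.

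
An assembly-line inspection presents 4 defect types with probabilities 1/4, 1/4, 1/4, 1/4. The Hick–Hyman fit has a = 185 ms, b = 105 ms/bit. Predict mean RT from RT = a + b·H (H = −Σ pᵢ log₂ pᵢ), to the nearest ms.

395 ms

Each term −pᵢ log₂ pᵢ: 0.25·2 + 0.25·2 + 0.25·2 + 0.25·2; summed, H = 2.000 bits.
Mean RT = a + bH = 185 + 105·2.000 = 395.00 ms.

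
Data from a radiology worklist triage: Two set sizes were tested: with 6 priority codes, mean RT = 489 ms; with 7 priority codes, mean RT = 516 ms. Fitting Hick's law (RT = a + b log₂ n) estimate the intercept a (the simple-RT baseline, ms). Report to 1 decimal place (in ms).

175.2 ms

The slope on a log₂ axis is (516 − 489) / (2.8074 − 2.5850) = 121.407 ms/bit.
a = RT₁ − b·log₂ n₁ = 489 − 121.407 × 2.5850 = 175.167 ms.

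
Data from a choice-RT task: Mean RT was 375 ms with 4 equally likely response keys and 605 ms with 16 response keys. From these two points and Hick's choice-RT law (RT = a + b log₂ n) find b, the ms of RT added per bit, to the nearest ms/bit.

Slope: b = (605 − 375) / (log₂ 16 − log₂ 4) = 230/2.0000 = 115 ms/bit.

115 ms/bit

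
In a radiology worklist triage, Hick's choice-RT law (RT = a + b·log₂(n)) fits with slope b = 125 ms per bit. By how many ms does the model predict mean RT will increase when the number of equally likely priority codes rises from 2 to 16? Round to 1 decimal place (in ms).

375.0 ms

Only the slope matters, since a is common to both: ΔRT = b·log₂(n₂/n₁).
log₂(16) − log₂(2) = log₂(16/2) = log₂(8) = 3.
ΔRT = 125 × 3.0000 = 375.000 ms.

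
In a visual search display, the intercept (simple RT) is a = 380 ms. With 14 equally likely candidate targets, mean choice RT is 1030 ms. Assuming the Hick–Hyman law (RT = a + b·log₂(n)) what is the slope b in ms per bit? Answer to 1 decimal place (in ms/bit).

b = (1030 − 380) / log₂(14) = 650 / 3.8074 = 170.722 ms/bit.

170.7 ms/bit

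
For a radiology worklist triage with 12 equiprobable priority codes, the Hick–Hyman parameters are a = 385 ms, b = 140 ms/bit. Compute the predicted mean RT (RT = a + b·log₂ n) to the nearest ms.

887 ms

log₂(12) = 3.5850 bits, so RT = 385 + 140 × 3.5850 ≈ 886.895 ms.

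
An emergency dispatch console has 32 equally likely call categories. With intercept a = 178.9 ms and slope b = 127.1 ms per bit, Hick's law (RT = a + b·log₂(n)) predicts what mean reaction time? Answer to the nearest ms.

log₂(32) = 5 bits, so RT = 178.9 + 127.1 × 5 ≈ 814.400 ms.

814 ms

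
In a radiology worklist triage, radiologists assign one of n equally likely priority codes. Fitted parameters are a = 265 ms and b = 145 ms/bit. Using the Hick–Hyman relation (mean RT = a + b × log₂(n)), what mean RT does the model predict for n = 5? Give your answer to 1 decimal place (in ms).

log₂(5) = 2.3219 bits, so RT = 265 + 145 × 2.3219 ≈ 601.680 ms.

601.7 ms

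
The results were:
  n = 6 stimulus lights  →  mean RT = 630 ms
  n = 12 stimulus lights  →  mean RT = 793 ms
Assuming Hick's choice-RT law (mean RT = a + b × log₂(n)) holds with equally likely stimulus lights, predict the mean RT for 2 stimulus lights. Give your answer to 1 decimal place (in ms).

371.7 ms

RT is linear in log₂ n, so two points fix the line:
  b = (793 − 630) / (log₂ 12 − log₂ 6) = 163 / (3.5850 − 2.5850) = 163.000 ms/bit
  a = 630 − 163.000 × 2.5850 = 208.651 ms
Then RT(2) = 208.651 + 163.000 × log₂ 2 = 208.651 + 163.000 × 1 ≈ 371.651 ms.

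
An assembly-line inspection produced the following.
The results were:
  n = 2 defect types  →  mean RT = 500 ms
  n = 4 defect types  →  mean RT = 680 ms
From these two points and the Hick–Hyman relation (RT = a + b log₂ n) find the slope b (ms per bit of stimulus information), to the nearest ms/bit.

b = (RT₂ − RT₁)/(log₂ n₂ − log₂ n₁) = (680 − 500)/(2 − 1) = 180 ms/bit.

180 ms/bit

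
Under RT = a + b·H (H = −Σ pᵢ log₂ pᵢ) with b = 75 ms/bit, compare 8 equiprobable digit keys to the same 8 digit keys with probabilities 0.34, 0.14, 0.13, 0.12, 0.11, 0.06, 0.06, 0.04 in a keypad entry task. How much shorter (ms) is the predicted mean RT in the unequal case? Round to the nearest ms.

23 ms

The RT saving is b·ΔH. Equiprobable H₀ = log₂(8) = 3.0000 bits; with the given probabilities H = 2.6991 bits.
b·(H₀ − H) = 75 × (3.0000 − 2.6991) = 22.57 ms.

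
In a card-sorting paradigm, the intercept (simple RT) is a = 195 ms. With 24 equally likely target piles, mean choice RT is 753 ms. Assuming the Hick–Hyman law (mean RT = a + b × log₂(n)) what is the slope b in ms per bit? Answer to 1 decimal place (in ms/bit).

b = (753 − 195) / log₂(24) = 558 / 4.5850 = 121.702 ms/bit.

121.7 ms/bit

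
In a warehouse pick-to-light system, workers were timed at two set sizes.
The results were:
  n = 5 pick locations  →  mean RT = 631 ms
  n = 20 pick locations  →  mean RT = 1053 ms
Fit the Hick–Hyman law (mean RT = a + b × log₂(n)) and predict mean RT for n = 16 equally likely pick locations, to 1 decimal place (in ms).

985.1 ms

RT is linear in log₂ n, so two points fix the line:
  b = (1053 − 631) / (log₂ 20 − log₂ 5) = 422 / (4.3219 − 2.3219) = 211.000 ms/bit
  a = 631 − 211.000 × 2.3219 = 141.073 ms
Then RT(16) = 141.073 + 211.000 × log₂ 16 = 141.073 + 211.000 × 4 ≈ 985.073 ms.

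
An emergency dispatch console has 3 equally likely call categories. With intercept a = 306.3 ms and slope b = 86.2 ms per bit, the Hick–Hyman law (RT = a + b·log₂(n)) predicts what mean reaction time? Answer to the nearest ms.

443 ms

log₂(3) = 1.5850 bits, so RT = 306.3 + 86.2 × 1.5850 ≈ 442.924 ms.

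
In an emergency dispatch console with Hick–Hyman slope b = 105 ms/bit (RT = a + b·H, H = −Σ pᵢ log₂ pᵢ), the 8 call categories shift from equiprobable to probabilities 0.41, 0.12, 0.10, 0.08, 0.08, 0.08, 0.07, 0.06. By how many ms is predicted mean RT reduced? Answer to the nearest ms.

The RT saving is b·ΔH. Equiprobable H₀ = log₂(8) = 3.0000 bits; with the given probabilities H = 2.6133 bits.
b·(H₀ − H) = 105 × (3.0000 − 2.6133) = 40.61 ms.

41 ms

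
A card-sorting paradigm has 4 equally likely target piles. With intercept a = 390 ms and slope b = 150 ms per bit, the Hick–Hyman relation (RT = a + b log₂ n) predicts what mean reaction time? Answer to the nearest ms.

690 ms

log₂(4) = 2 bits, so RT = 390 + 150 × 2 ≈ 690.000 ms.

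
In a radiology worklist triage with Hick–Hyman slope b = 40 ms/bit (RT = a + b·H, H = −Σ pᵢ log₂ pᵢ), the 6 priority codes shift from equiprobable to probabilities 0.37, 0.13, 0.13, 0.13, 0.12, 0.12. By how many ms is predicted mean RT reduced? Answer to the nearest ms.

Equiprobable entropy H₀ = log₂ 6 = 2.5850 bits.
Skewed entropy H = −Σ pᵢ log₂ pᵢ = 2.4128 bits.
ΔRT = b·(H₀ − H) = 40 × 0.1722 = 6.89 ms.

7 ms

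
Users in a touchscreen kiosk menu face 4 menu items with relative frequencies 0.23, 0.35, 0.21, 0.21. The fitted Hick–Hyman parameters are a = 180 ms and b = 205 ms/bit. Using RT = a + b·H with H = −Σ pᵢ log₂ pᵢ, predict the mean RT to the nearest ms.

H = 0.23·log₂(1/0.23) + 0.35·log₂(1/0.35) + 0.21·log₂(1/0.21) + 0.21·log₂(1/0.21) = 1.9634 bits.
RT = 180 + 205 × 1.9634 = 582.50 ms.

582 ms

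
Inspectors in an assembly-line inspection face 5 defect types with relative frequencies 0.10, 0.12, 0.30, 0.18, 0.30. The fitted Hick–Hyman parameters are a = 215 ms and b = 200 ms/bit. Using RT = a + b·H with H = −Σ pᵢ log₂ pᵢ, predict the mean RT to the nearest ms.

Entropy contributions −pᵢ log₂ pᵢ: 0.3322, 0.3671, 0.5211, 0.4453, 0.5211; sum H = 2.1867 bits.
RT = a + bH = 215 + 200·2.1867 = 652.35 ms.

652 ms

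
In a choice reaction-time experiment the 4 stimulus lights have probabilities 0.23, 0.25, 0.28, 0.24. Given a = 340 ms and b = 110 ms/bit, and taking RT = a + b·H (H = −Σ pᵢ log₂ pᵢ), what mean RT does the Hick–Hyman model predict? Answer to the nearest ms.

H = 0.23·log₂(1/0.23) + 0.25·log₂(1/0.25) + 0.28·log₂(1/0.28) + 0.24·log₂(1/0.24) = 1.9960 bits.
RT = 340 + 110 × 1.9960 = 559.56 ms.

560 ms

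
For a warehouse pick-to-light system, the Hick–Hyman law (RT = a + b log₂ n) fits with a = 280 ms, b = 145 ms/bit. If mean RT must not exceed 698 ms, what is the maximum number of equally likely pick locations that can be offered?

Set 280 + 145·log₂ n ≤ 698 → log₂ n ≤ (698 − 280)/145 = 2.8828.
So n ≤ 2^2.8828 = 7.376; the largest integer n is 7.

7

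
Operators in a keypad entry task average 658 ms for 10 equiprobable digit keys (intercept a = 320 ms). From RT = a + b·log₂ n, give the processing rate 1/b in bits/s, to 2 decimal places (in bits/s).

9.83 bits/s

b = (658 − 320)/log₂ 10 = 338/3.3219 = 101.748 ms per bit = 0.10175 s/bit; the reciprocal is 9.828 bits/s.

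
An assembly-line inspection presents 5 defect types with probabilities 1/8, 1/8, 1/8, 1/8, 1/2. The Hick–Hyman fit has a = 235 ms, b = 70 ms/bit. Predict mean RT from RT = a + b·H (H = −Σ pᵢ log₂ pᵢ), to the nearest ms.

375 ms

Each term −pᵢ log₂ pᵢ: 0.125·3 + 0.125·3 + 0.125·3 + 0.125·3 + 0.5·1; summed, H = 2.000 bits.
Mean RT = a + bH = 235 + 70·2.000 = 375.00 ms.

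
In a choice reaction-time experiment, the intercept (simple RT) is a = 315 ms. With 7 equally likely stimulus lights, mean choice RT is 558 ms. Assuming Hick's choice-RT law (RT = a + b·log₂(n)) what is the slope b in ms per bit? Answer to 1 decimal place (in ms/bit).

86.6 ms/bit

log₂(7) = 2.8074 bits.
b = (RT − a)/log₂ n = (558 − 315) / 2.8074 = 86.558 ms/bit.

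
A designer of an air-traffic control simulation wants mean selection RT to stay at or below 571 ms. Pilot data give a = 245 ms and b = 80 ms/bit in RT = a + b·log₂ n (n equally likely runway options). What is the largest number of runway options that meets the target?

Set 245 + 80·log₂ n ≤ 571 → log₂ n ≤ (571 − 245)/80 = 4.0750.
So n ≤ 2^4.0750 = 16.854; the largest integer n is 16.

16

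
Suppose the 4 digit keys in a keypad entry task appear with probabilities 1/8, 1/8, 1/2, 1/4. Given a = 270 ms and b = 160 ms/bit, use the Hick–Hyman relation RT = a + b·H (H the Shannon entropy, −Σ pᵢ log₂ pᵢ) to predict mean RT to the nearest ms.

H = −Σ pᵢ log₂ pᵢ = 0.125·3 + 0.125·3 + 0.5·1 + 0.25·2 = 1.750 bits.
RT = 270 + 160 × 1.750 = 550.00 ms.

550 ms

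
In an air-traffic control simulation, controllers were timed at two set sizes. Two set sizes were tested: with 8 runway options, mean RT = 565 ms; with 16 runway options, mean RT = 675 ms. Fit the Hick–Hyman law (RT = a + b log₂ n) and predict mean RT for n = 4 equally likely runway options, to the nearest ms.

Solve the two-equation system in a and b:
  b = (675 − 565) / (log₂ 16 − log₂ 8) = 110 / (4 − 3) = 110 ms/bit
  a = 565 − 110 × 3 = 235 ms
Then RT(4) = 235 + 110 × log₂ 4 = 235 + 110 × 2 ≈ 455.000 ms.

455 ms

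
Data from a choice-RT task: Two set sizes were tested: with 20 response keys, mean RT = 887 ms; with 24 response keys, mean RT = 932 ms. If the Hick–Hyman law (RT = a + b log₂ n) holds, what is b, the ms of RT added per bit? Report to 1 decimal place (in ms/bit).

171.1 ms/bit

The slope on a log₂ axis is (932 − 887) / (4.5850 − 4.3219) = 171.080 ms/bit.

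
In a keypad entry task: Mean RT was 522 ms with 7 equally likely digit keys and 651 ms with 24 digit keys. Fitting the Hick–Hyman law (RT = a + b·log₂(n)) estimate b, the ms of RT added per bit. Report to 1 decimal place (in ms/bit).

Slope: b = (651 − 522) / (log₂ 24 − log₂ 7) = 129/1.7776 = 72.569 ms/bit.

72.6 ms/bit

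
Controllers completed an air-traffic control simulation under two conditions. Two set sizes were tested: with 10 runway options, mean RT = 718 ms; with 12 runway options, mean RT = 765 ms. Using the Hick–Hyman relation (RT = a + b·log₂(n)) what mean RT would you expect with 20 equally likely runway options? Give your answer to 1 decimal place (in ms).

896.7 ms

With log₂ n on the abscissa the relation is linear; from the two conditions:
  b = (765 − 718) / (log₂ 12 − log₂ 10) = 47 / (3.5850 − 3.3219) = 178.684 ms/bit
  a = 718 − 178.684 × 3.3219 = 124.425 ms
Then RT(20) = 124.425 + 178.684 × log₂ 20 = 124.425 + 178.684 × 4.3219 ≈ 896.684 ms.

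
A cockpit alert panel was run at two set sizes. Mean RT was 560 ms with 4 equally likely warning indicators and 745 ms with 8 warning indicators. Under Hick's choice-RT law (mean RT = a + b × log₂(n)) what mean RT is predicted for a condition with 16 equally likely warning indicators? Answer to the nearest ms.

Solve the two-equation system in a and b:
  b = (745 − 560) / (log₂ 8 − log₂ 4) = 185 / (3 − 2) = 185 ms/bit
  a = 560 − 185 × 2 = 190 ms
Then RT(16) = 190 + 185 × log₂ 16 = 190 + 185 × 4 ≈ 930.000 ms.

930 ms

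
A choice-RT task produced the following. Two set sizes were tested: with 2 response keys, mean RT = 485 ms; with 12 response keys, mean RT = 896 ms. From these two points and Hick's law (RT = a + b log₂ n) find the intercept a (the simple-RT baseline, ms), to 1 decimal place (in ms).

Slope: b = (896 − 485) / (log₂ 12 − log₂ 2) = 411/2.5850 = 158.997 ms/bit.
Intercept: a = 485 − 158.997·log₂(2) = 326.003 ms.

326.0 ms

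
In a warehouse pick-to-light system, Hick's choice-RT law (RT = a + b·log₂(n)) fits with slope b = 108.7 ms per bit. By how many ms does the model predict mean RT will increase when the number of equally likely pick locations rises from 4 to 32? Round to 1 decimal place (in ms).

326.1 ms

ΔRT = (a + b log₂ n₂) − (a + b log₂ n₁) = b·(log₂ n₂ − log₂ n₁).
log₂(32) − log₂(4) = log₂(32/4) = log₂(8) = 3.
ΔRT = 108.7 × 3.0000 = 326.100 ms.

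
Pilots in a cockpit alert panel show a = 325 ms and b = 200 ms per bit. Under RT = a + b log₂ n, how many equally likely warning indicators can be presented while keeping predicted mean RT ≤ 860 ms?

Set 325 + 200·log₂ n ≤ 860 → log₂ n ≤ (860 − 325)/200 = 2.6750.
So n ≤ 2^2.6750 = 6.386; the largest integer n is 6.

6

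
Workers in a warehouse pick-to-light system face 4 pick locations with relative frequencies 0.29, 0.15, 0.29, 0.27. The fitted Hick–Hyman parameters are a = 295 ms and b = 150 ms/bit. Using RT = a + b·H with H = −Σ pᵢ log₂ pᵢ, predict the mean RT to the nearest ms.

H = 0.29·log₂(1/0.29) + 0.15·log₂(1/0.15) + 0.29·log₂(1/0.29) + 0.27·log₂(1/0.27) = 1.9564 bits.
RT = 295 + 150 × 1.9564 = 588.46 ms.

588 ms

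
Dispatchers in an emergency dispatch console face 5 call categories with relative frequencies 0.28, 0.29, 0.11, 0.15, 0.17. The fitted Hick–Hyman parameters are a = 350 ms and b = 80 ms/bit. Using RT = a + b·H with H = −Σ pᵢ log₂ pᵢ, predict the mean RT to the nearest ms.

528 ms

H = 0.28·log₂(1/0.28) + 0.29·log₂(1/0.29) + 0.11·log₂(1/0.11) + 0.15·log₂(1/0.15) + 0.17·log₂(1/0.17) = 2.2275 bits.
RT = 350 + 80 × 2.2275 = 528.20 ms.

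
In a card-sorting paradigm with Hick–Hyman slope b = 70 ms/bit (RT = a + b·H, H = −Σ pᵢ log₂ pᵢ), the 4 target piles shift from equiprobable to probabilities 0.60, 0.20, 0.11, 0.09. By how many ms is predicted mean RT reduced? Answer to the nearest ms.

30 ms

Equiprobable entropy H₀ = log₂ 4 = 2.0000 bits.
Skewed entropy H = −Σ pᵢ log₂ pᵢ = 1.5695 bits.
ΔRT = b·(H₀ − H) = 70 × 0.4305 = 30.13 ms.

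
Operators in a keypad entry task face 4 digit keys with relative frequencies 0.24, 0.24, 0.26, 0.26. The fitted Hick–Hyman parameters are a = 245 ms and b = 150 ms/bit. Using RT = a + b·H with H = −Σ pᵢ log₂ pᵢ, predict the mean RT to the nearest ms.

545 ms

H = 0.24·log₂(1/0.24) + 0.24·log₂(1/0.24) + 0.26·log₂(1/0.26) + 0.26·log₂(1/0.26) = 1.9988 bits.
RT = 245 + 150 × 1.9988 = 544.83 ms.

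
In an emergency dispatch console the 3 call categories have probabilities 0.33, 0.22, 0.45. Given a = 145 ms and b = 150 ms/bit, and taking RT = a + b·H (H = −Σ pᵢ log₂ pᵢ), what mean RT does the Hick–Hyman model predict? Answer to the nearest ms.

374 ms

H = 0.33·log₂(1/0.33) + 0.22·log₂(1/0.22) + 0.45·log₂(1/0.45) = 1.5268 bits.
RT = 145 + 150 × 1.5268 = 374.02 ms.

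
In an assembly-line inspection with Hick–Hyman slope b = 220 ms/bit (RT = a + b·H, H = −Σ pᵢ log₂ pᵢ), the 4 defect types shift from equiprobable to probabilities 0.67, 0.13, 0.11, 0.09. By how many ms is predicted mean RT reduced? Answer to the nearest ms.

The RT saving is b·ΔH. Equiprobable H₀ = log₂(4) = 2.0000 bits; with the given probabilities H = 1.4327 bits.
b·(H₀ − H) = 220 × (2.0000 − 1.4327) = 124.81 ms.

125 ms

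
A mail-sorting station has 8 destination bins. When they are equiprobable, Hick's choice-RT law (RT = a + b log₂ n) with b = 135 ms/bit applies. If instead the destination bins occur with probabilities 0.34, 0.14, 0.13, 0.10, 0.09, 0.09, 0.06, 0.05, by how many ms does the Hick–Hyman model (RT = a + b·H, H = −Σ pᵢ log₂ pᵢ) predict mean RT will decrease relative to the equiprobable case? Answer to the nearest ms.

37 ms

The RT saving is b·ΔH. Equiprobable H₀ = log₂(8) = 3.0000 bits; with the given probabilities H = 2.7261 bits.
b·(H₀ − H) = 135 × (3.0000 − 2.7261) = 36.98 ms.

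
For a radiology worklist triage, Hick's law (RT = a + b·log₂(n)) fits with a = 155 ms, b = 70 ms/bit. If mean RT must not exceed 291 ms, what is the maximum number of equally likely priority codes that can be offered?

70·log₂ n ≤ 291 − 155 = 136, giving log₂ n ≤ 1.9429 and n ≤ 3.845. The largest whole number is 3.

3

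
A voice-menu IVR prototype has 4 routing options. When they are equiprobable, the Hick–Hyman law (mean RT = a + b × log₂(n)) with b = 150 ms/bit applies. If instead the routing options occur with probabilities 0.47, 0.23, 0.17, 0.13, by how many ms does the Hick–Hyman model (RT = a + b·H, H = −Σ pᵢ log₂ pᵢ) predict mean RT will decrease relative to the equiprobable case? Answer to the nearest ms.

27 ms

Equiprobable entropy H₀ = log₂ 4 = 2.0000 bits.
Skewed entropy H = −Σ pᵢ log₂ pᵢ = 1.8169 bits.
ΔRT = b·(H₀ − H) = 150 × 0.1831 = 27.47 ms.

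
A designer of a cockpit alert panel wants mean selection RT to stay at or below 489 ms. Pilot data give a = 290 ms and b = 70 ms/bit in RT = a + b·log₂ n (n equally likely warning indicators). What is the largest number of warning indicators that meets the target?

70·log₂ n ≤ 489 − 290 = 199, giving log₂ n ≤ 2.8429 and n ≤ 7.174. The largest whole number is 7.

7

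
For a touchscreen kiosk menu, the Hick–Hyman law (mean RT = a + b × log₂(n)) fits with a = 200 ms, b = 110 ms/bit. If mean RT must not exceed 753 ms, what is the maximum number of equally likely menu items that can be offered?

32

110·log₂ n ≤ 753 − 200 = 553, giving log₂ n ≤ 5.0273 and n ≤ 32.611. The largest whole number is 32.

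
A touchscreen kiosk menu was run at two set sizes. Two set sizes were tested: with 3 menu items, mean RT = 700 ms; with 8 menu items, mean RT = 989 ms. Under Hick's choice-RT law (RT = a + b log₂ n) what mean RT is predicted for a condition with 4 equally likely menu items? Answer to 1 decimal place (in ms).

With log₂ n on the abscissa the relation is linear; from the two conditions:
  b = (989 − 700) / (log₂ 8 − log₂ 3) = 289 / (3 − 1.5850) = 204.235 ms/bit
  a = 700 − 204.235 × 1.5850 = 376.295 ms
Then RT(4) = 376.295 + 204.235 × log₂ 4 = 376.295 + 204.235 × 2 ≈ 784.765 ms.

784.8 ms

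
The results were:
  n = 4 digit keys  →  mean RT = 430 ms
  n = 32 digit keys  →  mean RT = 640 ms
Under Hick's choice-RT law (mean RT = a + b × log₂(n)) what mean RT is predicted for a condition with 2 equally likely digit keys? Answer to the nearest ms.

360 ms

RT is linear in log₂ n, so two points fix the line:
  b = (640 − 430) / (log₂ 32 − log₂ 4) = 210 / (5 − 2) = 70 ms/bit
  a = 430 − 70 × 2 = 290 ms
Then RT(2) = 290 + 70 × log₂ 2 = 290 + 70 × 1 ≈ 360.000 ms.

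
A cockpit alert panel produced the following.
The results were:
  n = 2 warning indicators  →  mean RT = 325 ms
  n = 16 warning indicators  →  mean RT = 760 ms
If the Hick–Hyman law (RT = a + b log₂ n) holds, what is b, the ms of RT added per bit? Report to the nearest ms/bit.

145 ms/bit

The slope on a log₂ axis is (760 − 325) / (4 − 1) = 145 ms/bit.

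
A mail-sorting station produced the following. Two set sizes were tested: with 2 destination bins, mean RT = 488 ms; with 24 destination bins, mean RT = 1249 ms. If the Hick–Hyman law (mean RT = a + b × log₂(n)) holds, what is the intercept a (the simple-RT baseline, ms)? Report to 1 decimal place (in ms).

275.7 ms

Slope: b = (1249 − 488) / (log₂ 24 − log₂ 2) = 761/3.5850 = 212.276 ms/bit.
a = RT₁ − b·log₂ n₁ = 488 − 212.276 × 1 = 275.724 ms.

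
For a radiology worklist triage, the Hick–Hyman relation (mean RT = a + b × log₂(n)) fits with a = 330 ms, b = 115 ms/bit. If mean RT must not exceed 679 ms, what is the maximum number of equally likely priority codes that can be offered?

8

Set 330 + 115·log₂ n ≤ 679 → log₂ n ≤ (679 − 330)/115 = 3.0348.
So n ≤ 2^3.0348 = 8.195; the largest integer n is 8.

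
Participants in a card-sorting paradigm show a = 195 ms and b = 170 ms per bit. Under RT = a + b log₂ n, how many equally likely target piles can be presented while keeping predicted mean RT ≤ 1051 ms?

Set 195 + 170·log₂ n ≤ 1051 → log₂ n ≤ (1051 − 195)/170 = 5.0353.
So n ≤ 2^5.0353 = 32.793; the largest integer n is 32.

32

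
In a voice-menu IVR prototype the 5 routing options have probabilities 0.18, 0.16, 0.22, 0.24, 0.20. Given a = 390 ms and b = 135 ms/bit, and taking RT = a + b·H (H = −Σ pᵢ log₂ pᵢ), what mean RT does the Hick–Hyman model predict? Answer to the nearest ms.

702 ms

H = 0.18·log₂(1/0.18) + 0.16·log₂(1/0.16) + 0.22·log₂(1/0.22) + 0.24·log₂(1/0.24) + 0.20·log₂(1/0.20) = 2.3074 bits.
RT = 390 + 135 × 2.3074 = 701.50 ms.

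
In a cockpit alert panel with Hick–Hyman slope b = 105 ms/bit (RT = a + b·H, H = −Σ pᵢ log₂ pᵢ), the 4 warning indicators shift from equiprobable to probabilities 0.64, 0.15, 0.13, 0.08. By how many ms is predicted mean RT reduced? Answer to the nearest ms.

53 ms

The RT saving is b·ΔH. Equiprobable H₀ = log₂(4) = 2.0000 bits; with the given probabilities H = 1.4968 bits.
b·(H₀ − H) = 105 × (2.0000 − 1.4968) = 52.84 ms.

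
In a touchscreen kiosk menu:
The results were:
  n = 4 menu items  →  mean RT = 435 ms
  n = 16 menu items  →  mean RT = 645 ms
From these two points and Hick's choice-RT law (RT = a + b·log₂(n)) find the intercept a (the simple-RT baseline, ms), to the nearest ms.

225 ms

b = (RT₂ − RT₁)/(log₂ n₂ − log₂ n₁) = (645 − 435)/(4 − 2) = 105 ms/bit.
Intercept: a = 435 − 105·log₂(4) = 225.000 ms.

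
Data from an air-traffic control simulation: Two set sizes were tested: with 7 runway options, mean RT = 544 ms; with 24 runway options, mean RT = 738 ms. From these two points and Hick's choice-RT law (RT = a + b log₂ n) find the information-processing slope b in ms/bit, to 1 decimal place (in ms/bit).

109.1 ms/bit

b = (RT₂ − RT₁)/(log₂ n₂ − log₂ n₁) = (738 − 544)/(4.5850 − 2.8074) = 109.135 ms/bit.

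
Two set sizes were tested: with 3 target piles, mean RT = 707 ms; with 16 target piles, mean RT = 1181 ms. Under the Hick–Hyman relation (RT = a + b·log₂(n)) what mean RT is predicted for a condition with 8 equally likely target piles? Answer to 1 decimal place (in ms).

984.7 ms

Fit slope and intercept:
  b = (1181 − 707) / (log₂ 16 − log₂ 3) = 474 / (4 − 1.5850) = 196.270 ms/bit
  a = 707 − 196.270 × 1.5850 = 395.919 ms
Then RT(8) = 395.919 + 196.270 × log₂ 8 = 395.919 + 196.270 × 3 ≈ 984.730 ms.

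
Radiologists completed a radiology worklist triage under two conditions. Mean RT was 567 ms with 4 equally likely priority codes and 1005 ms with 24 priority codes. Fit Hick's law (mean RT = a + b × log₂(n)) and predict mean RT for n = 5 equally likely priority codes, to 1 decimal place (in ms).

Solve the two-equation system in a and b:
  b = (1005 − 567) / (log₂ 24 − log₂ 4) = 438 / (4.5850 − 2) = 169.442 ms/bit
  a = 567 − 169.442 × 2 = 228.117 ms
Then RT(5) = 228.117 + 169.442 × log₂ 5 = 228.117 + 169.442 × 2.3219 ≈ 621.548 ms.

621.5 ms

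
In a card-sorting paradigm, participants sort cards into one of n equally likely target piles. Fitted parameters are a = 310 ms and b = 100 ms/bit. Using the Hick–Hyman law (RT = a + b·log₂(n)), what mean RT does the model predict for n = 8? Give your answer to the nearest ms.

610 ms

log₂(8) = 3 bits, so RT = 310 + 100 × 3 ≈ 610.000 ms.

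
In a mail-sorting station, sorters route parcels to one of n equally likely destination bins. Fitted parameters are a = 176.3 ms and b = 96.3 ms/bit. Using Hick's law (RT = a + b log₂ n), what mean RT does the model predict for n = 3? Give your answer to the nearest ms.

329 ms

log₂(3) = 1.5850 bits, so RT = 176.3 + 96.3 × 1.5850 ≈ 328.932 ms.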